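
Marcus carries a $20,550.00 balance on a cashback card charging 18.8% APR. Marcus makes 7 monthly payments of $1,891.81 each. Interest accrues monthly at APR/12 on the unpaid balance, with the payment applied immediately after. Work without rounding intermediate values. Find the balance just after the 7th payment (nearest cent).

Monthly rate r = 18.8%/12 = 1.56667% = 0.0156667.
Each month: B ← B·(1+r) − $1,891.81.
Month 1: interest $321.95; balance after payment $18,980.14.
Month 2: interest $297.36; balance after payment $17,385.69.
Month 3: interest $272.38; balance after payment $15,766.25.
Month 4: interest $247.00; balance after payment $14,121.45.
Month 5: interest $221.24; balance after payment $12,450.87.
Month 6: interest $195.06; balance after payment $10,754.13.
Month 7: interest $168.48; balance after payment $9,030.80.

$9,030.80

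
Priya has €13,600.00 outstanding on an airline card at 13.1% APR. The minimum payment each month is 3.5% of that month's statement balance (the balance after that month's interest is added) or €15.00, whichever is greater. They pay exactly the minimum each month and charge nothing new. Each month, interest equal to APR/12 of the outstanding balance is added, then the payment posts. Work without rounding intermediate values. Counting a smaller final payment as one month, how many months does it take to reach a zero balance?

174 months

Monthly rate r = 13.1%/12 = 1.09167% = 0.0109167.
While 3.5% of the post-interest balance exceeds €15.00, each month B ← (B·(1+r))·(1 − 0.035), i.e. B shrinks by the factor (1+r)·0.965 = 0.97553.
This holds for months 1–141. Entering month 142 the balance is €413.77; 3.5% of the post-interest balance is now below €15.00, so the flat €15.00 minimum applies from here.
From month 142 a fixed €15.00 at rate r clears €413.77 in 33 more payments. Total: 141 + 33 = 174 months.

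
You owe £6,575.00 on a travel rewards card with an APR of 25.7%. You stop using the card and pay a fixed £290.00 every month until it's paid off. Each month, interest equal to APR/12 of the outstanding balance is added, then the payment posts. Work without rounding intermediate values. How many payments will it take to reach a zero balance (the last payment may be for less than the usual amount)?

Monthly rate r = 25.7%/12 = 2.14167% = 0.0214167.
Recurrence: B ← B·(1+r) − £290.00.
Month 1: interest £140.81; balance after payment £6,425.81.
Month 2: interest £137.62; balance after payment £6,273.43.
Closed form: n = −ln(1 − rB₀/P)/ln(1+r) = −ln(0.51443)/ln(1.02142) ≈ 31.367, so the balance reaches zero during payment 32.

32 payments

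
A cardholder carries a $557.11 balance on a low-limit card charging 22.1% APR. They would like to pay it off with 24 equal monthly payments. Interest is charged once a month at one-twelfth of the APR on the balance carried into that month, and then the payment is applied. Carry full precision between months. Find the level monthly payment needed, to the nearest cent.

Monthly rate r = 22.1%/12 = 1.84167% = 0.0184167.
Level-payment amortization: P = B₀·r / (1 − (1+r)^(−n)) = 557.11·0.0184167 / (1 − 1.01842^(−24)).
Denominator 1 − (1+r)^(−24) = 0.354660799.
P = 10.2601 / 0.354660799 ≈ 28.93.

$28.93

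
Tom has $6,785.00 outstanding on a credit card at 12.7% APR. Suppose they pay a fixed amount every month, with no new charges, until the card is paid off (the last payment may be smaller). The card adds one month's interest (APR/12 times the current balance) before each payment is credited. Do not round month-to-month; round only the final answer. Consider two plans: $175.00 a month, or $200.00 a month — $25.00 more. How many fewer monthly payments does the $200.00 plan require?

Monthly rate r = 12.7%/12 = 1.05833% = 0.0105833.
At $175.00/mo: n = ⌈−ln(1 − rB₀/P)/ln(1+r)⌉ = 51 payments (last $30.18); total interest = total paid − $6,785.00 = $1,995.18.
At $200.00/mo: 43 payments (last $50.03); total interest $1,665.03.
Payments saved = 51 − 43 = 8.

8 fewer payments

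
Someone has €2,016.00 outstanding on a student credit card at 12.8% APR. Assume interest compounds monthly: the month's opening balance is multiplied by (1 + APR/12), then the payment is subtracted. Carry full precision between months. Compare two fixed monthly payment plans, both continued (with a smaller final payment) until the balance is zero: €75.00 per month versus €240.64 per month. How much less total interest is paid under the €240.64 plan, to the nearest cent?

€265.17

Monthly rate r = 12.8%/12 = 1.06667% = 0.0106667.
At €75.00/mo: n = ⌈−ln(1 − rB₀/P)/ln(1+r)⌉ = 32 payments (last €63.43); total interest = total paid − €2,016.00 = €372.43.
At €240.64/mo: 9 payments (last €198.14); total interest €107.26.
Interest saved = €372.43 − €107.26 = €265.17.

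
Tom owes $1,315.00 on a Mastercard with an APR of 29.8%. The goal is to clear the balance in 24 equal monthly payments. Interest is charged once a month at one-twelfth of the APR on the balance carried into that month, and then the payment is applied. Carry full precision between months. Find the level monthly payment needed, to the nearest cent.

Monthly rate r = 29.8%/12 = 2.48333% = 0.0248333.
Level-payment amortization: P = B₀·r / (1 − (1+r)^(−n)) = 1315.00·0.0248333 / (1 − 1.02483^(−24)).
Denominator 1 − (1+r)^(−24) = 0.444962692.
P = 32.6558 / 0.444962692 ≈ 73.39.

$73.39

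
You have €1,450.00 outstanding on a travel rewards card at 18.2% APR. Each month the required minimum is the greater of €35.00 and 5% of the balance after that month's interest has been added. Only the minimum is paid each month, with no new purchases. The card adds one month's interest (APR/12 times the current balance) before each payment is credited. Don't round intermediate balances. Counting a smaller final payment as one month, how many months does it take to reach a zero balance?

Monthly rate r = 18.2%/12 = 1.51667% = 0.0151667.
While 5% of the post-interest balance exceeds €35.00, each month B ← (B·(1+r))·(1 − 0.05), i.e. B shrinks by the factor (1+r)·0.95 = 0.96441.
This holds for months 1–21. Entering month 22 the balance is €677.40; 5% of the post-interest balance is now below €35.00, so the flat €35.00 minimum applies from here.
From month 22 a fixed €35.00 at rate r clears €677.40 in 24 more payments. Total: 21 + 24 = 45 months.

45 months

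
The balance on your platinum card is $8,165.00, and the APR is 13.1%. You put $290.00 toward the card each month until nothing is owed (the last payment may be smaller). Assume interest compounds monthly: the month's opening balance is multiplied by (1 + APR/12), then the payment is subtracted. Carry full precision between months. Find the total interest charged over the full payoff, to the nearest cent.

Monthly rate r = 13.1%/12 = 1.09167% = 0.0109167.
Payoff takes n = ⌈−ln(1 − rB₀/P)/ln(1+r)⌉ = ⌈33.824⌉ = 34 payments; the last is $239.23.
Total paid = 33·$290.00 + $239.23 = $9,809.23.
Total interest = total paid − principal = $9,809.23 − $8,165.00 = $1,644.23.

$1,644.23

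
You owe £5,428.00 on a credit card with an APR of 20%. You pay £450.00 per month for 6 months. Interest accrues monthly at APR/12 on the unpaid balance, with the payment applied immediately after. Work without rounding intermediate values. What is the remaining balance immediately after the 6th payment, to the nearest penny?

£3,178.89

Monthly rate r = 20%/12 = 1.66667% = 0.0166667.
Each month: B ← B·(1+r) − £450.00.
Month 1: interest £90.47; balance after payment £5,068.47.
Month 2: interest £84.47; balance after payment £4,702.94.
Month 3: interest £78.38; balance after payment £4,331.32.
Month 4: interest £72.19; balance after payment £3,953.51.
Month 5: interest £65.89; balance after payment £3,569.40.
Month 6: interest £59.49; balance after payment £3,178.89.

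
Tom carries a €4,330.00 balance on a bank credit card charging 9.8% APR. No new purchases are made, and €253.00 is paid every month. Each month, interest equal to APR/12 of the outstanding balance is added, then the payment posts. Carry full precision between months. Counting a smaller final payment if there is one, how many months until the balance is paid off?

19 payments

Monthly rate r = 9.8%/12 = 0.816667% = 0.00816667.
Recurrence: B ← B·(1+r) − €253.00.
Month 1: interest €35.36; balance after payment €4,112.36.
Month 2: interest €33.58; balance after payment €3,892.95.
Closed form: n = −ln(1 − rB₀/P)/ln(1+r) = −ln(0.86023)/ln(1.00817) ≈ 18.510, so the balance reaches zero during payment 19.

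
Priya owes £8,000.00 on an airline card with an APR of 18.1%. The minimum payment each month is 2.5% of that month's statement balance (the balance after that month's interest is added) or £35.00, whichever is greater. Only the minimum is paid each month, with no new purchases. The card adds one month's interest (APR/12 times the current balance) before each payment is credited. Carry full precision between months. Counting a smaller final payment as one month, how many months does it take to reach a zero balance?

231 months

Monthly rate r = 18.1%/12 = 1.50833% = 0.0150833.
While 2.5% of the post-interest balance exceeds £35.00, each month B ← (B·(1+r))·(1 − 0.025), i.e. B shrinks by the factor (1+r)·0.975 = 0.98971.
This holds for months 1–170. Entering month 171 the balance is £1,377.73; 2.5% of the post-interest balance is now below £35.00, so the flat £35.00 minimum applies from here.
From month 171 a fixed £35.00 at rate r clears £1,377.73 in 61 more payments. Total: 170 + 61 = 231 months.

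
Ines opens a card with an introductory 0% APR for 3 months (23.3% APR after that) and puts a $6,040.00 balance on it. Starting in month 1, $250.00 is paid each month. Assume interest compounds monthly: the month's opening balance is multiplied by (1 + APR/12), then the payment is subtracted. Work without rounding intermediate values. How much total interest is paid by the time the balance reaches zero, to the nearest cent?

Promo months 1–3 at r₀ = 0%/12 = 0; months 4+ at r₁ = 23.3%/12 = 0.0194167.
After month 3 (no interest yet): B = $6,040.00 − 3·$250.00 = $5,290.00.
Then at r₁ with $250.00/mo: n₂ = −ln(1 − r₁·B/P)/ln(1+r₁) ≈ 27.51 → 28 more payments.
Total paid = 30·$250.00 + $128.79 = $7,628.79; interest = $7,628.79 − $6,040.00 = $1,588.79.

$1,588.79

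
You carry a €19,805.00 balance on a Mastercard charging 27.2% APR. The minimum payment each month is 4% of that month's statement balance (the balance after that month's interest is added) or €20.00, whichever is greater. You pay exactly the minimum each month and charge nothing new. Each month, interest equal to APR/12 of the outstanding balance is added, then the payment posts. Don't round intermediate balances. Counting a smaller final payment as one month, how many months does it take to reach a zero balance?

Monthly rate r = 27.2%/12 = 2.26667% = 0.0226667.
While 4% of the post-interest balance exceeds €20.00, each month B ← (B·(1+r))·(1 − 0.04), i.e. B shrinks by the factor (1+r)·0.96 = 0.98176.
This holds for months 1–202. Entering month 203 the balance is €480.68; 4% of the post-interest balance is now below €20.00, so the flat €20.00 minimum applies from here.
From month 203 a fixed €20.00 at rate r clears €480.68 in 36 more payments. Total: 202 + 36 = 238 months.

238 months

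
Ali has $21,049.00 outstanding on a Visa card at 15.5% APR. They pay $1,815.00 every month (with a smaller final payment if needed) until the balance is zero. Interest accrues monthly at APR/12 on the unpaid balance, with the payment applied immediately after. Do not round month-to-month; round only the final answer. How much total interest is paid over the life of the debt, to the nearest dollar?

$1,904

Monthly rate r = 15.5%/12 = 1.29167% = 0.0129167.
Payoff takes n = ⌈−ln(1 − rB₀/P)/ln(1+r)⌉ = ⌈12.645⌉ = 13 payments; the last is $1,172.72.
Total paid = 12·$1,815.00 + $1,172.72 = $22,952.72.
Total interest = total paid − principal = $22,952.72 − $21,049.00 = $1,903.72.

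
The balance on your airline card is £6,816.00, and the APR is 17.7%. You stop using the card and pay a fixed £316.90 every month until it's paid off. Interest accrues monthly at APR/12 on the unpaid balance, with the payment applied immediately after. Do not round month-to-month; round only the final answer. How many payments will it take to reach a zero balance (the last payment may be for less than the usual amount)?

27 months

Monthly rate r = 17.7%/12 = 1.475% = 0.01475.
Recurrence: B ← B·(1+r) − £316.90.
Month 1: interest £100.54; balance after payment £6,599.64.
Month 2: interest £97.34; balance after payment £6,380.08.
Closed form: n = −ln(1 − rB₀/P)/ln(1+r) = −ln(0.68275)/ln(1.01475) ≈ 26.063, so the balance reaches zero during payment 27.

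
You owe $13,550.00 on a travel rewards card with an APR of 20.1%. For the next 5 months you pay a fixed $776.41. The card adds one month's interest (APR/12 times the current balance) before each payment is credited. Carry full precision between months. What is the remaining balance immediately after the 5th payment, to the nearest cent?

$10,709.18

Monthly rate r = 20.1%/12 = 1.675% = 0.01675.
Each month: B ← B·(1+r) − $776.41.
Month 1: interest $226.96; balance after payment $13,000.55.
Month 2: interest $217.76; balance after payment $12,441.90.
Month 3: interest $208.40; balance after payment $11,873.89.
Month 4: interest $198.89; balance after payment $11,296.37.
Month 5: interest $189.21; balance after payment $10,709.18.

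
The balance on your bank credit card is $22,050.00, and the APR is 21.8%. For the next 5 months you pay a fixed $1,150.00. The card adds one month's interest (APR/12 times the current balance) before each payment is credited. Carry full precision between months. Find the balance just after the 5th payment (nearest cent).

Monthly rate r = 21.8%/12 = 1.81667% = 0.0181667.
Each month: B ← B·(1+r) − $1,150.00.
Month 1: interest $400.58; balance after payment $21,300.58.
Month 2: interest $386.96; balance after payment $20,537.54.
Month 3: interest $373.10; balance after payment $19,760.63.
Month 4: interest $358.98; balance after payment $18,969.62.
Month 5: interest $344.61; balance after payment $18,164.23.

$18,164.23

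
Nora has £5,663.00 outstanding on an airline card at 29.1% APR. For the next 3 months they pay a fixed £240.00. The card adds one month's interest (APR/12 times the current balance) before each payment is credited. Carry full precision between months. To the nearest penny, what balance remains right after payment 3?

£5,347.45

Monthly rate r = 29.1%/12 = 2.425% = 0.02425.
Each month: B ← B·(1+r) − £240.00.
Month 1: interest £137.33; balance after payment £5,560.33.
Month 2: interest £134.84; balance after payment £5,455.17.
Month 3: interest £132.29; balance after payment £5,347.45.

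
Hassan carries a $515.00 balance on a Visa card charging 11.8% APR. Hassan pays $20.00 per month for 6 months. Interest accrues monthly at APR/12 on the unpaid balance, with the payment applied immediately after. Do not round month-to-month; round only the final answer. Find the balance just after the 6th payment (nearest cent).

Monthly rate r = 11.8%/12 = 0.983333% = 0.00983333.
Each month: B ← B·(1+r) − $20.00.
Month 1: interest $5.06; balance after payment $500.06.
Month 2: interest $4.92; balance after payment $484.98.
Month 3: interest $4.77; balance after payment $469.75.
Month 4: interest $4.62; balance after payment $454.37.
Month 5: interest $4.47; balance after payment $438.84.
Month 6: interest $4.32; balance after payment $423.15.

$423.15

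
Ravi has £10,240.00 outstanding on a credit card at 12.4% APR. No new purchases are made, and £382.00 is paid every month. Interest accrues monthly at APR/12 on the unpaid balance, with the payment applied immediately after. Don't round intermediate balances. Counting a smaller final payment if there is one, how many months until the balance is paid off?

Monthly rate r = 12.4%/12 = 1.03333% = 0.0103333.
Recurrence: B ← B·(1+r) − £382.00.
Month 1: interest £105.81; balance after payment £9,963.81.
Month 2: interest £102.96; balance after payment £9,684.77.
Closed form: n = −ln(1 − rB₀/P)/ln(1+r) = −ln(0.723)/ln(1.01033) ≈ 31.550, so the balance reaches zero during payment 32.

32 months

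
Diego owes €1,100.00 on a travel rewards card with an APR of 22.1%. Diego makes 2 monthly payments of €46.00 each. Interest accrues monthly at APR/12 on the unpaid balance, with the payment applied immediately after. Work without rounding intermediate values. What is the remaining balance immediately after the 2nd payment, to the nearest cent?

€1,048.04

Monthly rate r = 22.1%/12 = 1.84167% = 0.0184167.
Each month: B ← B·(1+r) − €46.00.
Month 1: interest €20.26; balance after payment €1,074.26.
Month 2: interest €19.78; balance after payment €1,048.04.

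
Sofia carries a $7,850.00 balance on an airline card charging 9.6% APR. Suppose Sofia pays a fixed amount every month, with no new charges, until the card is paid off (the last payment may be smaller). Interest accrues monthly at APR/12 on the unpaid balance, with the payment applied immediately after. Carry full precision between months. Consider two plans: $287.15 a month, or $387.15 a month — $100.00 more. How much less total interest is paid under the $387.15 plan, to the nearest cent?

$294.26

Monthly rate r = 9.6%/12 = 0.8% = 0.008.
At $287.15/mo: n = ⌈−ln(1 − rB₀/P)/ln(1+r)⌉ = 31 payments (last $279.40); total interest = total paid − $7,850.00 = $1,043.90.
At $387.15/mo: 23 payments (last $82.34); total interest $749.64.
Interest saved = $1,043.90 − $749.64 = $294.26.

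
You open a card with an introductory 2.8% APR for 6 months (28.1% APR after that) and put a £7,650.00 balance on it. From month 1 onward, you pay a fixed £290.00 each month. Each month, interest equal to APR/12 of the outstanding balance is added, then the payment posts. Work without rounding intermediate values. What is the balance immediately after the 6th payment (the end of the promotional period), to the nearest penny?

Promo months 1–6 at r₀ = 2.8%/12 = 0.00233333; months 7+ at r₁ = 28.1%/12 = 0.0234167.
After month 6: iterate B ← B·(1+r₀) − £290.00 for 6 months → £6,007.55.

£6,007.55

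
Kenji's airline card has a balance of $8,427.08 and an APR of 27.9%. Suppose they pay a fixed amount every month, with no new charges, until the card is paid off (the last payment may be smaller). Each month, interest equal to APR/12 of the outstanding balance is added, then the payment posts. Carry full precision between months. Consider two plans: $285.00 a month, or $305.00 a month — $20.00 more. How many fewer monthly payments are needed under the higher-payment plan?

Monthly rate r = 27.9%/12 = 2.325% = 0.02325.
At $285.00/mo: n = ⌈−ln(1 − rB₀/P)/ln(1+r)⌉ = 51 payments (last $172.78); total interest = total paid − $8,427.08 = $5,995.70.
At $305.00/mo: 45 payments (last $226.66); total interest $5,219.58.
Payments saved = 51 − 45 = 6.

6 fewer payments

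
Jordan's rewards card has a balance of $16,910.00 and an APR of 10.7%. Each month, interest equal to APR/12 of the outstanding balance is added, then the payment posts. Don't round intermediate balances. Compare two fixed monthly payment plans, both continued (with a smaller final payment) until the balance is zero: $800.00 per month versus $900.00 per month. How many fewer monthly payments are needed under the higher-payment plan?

Monthly rate r = 10.7%/12 = 0.891667% = 0.00891667.
At $800.00/mo: n = ⌈−ln(1 − rB₀/P)/ln(1+r)⌉ = 24 payments (last $421.47); total interest = total paid − $16,910.00 = $1,911.47.
At $900.00/mo: 21 payments (last $590.98); total interest $1,680.98.
Payments saved = 24 − 21 = 3.

3 fewer payments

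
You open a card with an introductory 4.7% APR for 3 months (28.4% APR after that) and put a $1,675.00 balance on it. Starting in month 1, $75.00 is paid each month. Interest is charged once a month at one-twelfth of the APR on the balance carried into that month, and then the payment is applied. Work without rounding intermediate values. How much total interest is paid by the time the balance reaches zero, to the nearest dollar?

$547

Promo months 1–3 at r₀ = 4.7%/12 = 0.00391667; months 4+ at r₁ = 28.4%/12 = 0.0236667.
After month 3: iterate B ← B·(1+r₀) − $75.00 for 3 months → $1,468.88.
Then at r₁ with $75.00/mo: n₂ = −ln(1 − r₁·B/P)/ln(1+r₁) ≈ 26.62 → 27 more payments.
Total paid = 29·$75.00 + $46.85 = $2,221.85; interest = $2,221.85 − $1,675.00 = $546.85.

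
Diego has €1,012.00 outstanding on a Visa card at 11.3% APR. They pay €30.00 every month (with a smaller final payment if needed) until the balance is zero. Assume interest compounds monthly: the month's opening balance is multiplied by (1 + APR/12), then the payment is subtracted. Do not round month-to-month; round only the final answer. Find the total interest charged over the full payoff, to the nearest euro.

Monthly rate r = 11.3%/12 = 0.941667% = 0.00941667.
Payoff takes n = ⌈−ln(1 − rB₀/P)/ln(1+r)⌉ = ⌈40.781⌉ = 41 payments; the last is €23.44.
Total paid = 40·€30.00 + €23.44 = €1,223.44.
Total interest = total paid − principal = €1,223.44 − €1,012.00 = €211.44.

€211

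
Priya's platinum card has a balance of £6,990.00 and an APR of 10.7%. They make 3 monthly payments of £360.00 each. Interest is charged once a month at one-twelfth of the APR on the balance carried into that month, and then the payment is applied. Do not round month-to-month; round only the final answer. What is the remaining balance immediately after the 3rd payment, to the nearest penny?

Monthly rate r = 10.7%/12 = 0.891667% = 0.00891667.
Each month: B ← B·(1+r) − £360.00.
Month 1: interest £62.33; balance after payment £6,692.33.
Month 2: interest £59.67; balance after payment £6,392.00.
Month 3: interest £57.00; balance after payment £6,089.00.

£6,089.00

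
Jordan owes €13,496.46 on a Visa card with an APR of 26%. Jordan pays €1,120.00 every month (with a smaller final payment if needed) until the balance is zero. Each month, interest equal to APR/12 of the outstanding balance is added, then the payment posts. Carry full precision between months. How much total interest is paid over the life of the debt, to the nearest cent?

€2,314.79

Monthly rate r = 26%/12 = 2.16667% = 0.0216667.
Payoff takes n = ⌈−ln(1 − rB₀/P)/ln(1+r)⌉ = ⌈14.116⌉ = 15 payments; the last is €131.25.
Total paid = 14·€1,120.00 + €131.25 = €15,811.25.
Total interest = total paid − principal = €15,811.25 − €13,496.46 = €2,314.79.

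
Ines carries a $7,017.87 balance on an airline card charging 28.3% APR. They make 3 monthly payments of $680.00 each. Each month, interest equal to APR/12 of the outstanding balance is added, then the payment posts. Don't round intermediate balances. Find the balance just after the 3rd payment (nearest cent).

$5,437.70

Monthly rate r = 28.3%/12 = 2.35833% = 0.0235833.
Each month: B ← B·(1+r) − $680.00.
Month 1: interest $165.50; balance after payment $6,503.37.
Month 2: interest $153.37; balance after payment $5,976.75.
Month 3: interest $140.95; balance after payment $5,437.70.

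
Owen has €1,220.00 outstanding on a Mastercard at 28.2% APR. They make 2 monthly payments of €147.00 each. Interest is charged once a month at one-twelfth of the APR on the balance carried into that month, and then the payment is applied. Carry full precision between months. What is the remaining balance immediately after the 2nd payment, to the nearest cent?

Monthly rate r = 28.2%/12 = 2.35% = 0.0235.
Each month: B ← B·(1+r) − €147.00.
Month 1: interest €28.67; balance after payment €1,101.67.
Month 2: interest €25.89; balance after payment €980.56.

€980.56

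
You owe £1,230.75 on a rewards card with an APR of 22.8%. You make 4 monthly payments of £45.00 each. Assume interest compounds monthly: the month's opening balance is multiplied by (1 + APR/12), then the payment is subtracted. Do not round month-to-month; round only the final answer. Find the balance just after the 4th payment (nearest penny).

Monthly rate r = 22.8%/12 = 1.9% = 0.019.
Each month: B ← B·(1+r) − £45.00.
Month 1: interest £23.38; balance after payment £1,209.13.
Month 2: interest £22.97; balance after payment £1,187.11.
Month 3: interest £22.56; balance after payment £1,164.66.
Month 4: interest £22.13; balance after payment £1,141.79.

£1,141.79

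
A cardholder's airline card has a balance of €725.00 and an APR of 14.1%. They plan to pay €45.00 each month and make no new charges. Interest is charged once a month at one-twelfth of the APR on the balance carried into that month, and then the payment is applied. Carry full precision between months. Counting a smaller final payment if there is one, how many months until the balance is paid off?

Monthly rate r = 14.1%/12 = 1.175% = 0.01175.
Recurrence: B ← B·(1+r) − €45.00.
Month 1: interest €8.52; balance after payment €688.52.
Month 2: interest €8.09; balance after payment €651.61.
Closed form: n = −ln(1 − rB₀/P)/ln(1+r) = −ln(0.81069)/ln(1.01175) ≈ 17.965, so the balance reaches zero during payment 18.

18 months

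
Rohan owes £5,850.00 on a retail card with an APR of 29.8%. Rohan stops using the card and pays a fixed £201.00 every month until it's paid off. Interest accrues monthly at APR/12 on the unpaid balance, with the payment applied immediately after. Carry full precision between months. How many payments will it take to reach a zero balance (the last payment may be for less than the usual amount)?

53 payments

Monthly rate r = 29.8%/12 = 2.48333% = 0.0248333.
Recurrence: B ← B·(1+r) − £201.00.
Month 1: interest £145.28; balance after payment £5,794.27.
Month 2: interest £143.89; balance after payment £5,737.17.
Closed form: n = −ln(1 − rB₀/P)/ln(1+r) = −ln(0.27724)/ln(1.02483) ≈ 52.298, so the balance reaches zero during payment 53.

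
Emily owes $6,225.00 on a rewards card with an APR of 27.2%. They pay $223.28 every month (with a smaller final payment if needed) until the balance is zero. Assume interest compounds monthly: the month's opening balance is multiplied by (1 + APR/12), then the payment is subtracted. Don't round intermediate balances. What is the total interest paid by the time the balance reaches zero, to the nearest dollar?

Monthly rate r = 27.2%/12 = 2.26667% = 0.0226667.
Payoff takes n = ⌈−ln(1 − rB₀/P)/ln(1+r)⌉ = ⌈44.594⌉ = 45 payments; the last is $133.26.
Total paid = 44·$223.28 + $133.26 = $9,957.58.
Total interest = total paid − principal = $9,957.58 − $6,225.00 = $3,732.58.

$3,733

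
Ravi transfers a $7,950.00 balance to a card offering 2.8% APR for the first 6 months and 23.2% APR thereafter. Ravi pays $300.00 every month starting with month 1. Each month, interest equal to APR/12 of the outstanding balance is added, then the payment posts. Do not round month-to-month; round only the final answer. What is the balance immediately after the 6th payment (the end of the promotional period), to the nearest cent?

$6,251.42

Promo months 1–6 at r₀ = 2.8%/12 = 0.00233333; months 7+ at r₁ = 23.2%/12 = 0.0193333.
After month 6: iterate B ← B·(1+r₀) − $300.00 for 6 months → $6,251.42.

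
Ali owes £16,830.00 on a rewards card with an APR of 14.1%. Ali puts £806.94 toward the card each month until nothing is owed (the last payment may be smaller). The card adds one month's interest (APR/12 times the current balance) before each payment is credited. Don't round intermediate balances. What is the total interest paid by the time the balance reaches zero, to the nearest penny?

Monthly rate r = 14.1%/12 = 1.175% = 0.01175.
Payoff takes n = ⌈−ln(1 − rB₀/P)/ln(1+r)⌉ = ⌈24.066⌉ = 25 payments; the last is £53.28.
Total paid = 24·£806.94 + £53.28 = £19,419.84.
Total interest = total paid − principal = £19,419.84 − £16,830.00 = £2,589.84.

£2,589.84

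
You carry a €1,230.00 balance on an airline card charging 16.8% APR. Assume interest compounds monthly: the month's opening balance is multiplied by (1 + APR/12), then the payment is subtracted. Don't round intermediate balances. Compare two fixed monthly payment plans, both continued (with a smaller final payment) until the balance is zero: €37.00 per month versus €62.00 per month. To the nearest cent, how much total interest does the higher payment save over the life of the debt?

Monthly rate r = 16.8%/12 = 1.4% = 0.014.
At €37.00/mo: n = ⌈−ln(1 − rB₀/P)/ln(1+r)⌉ = 46 payments (last €1.65); total interest = total paid − €1,230.00 = €436.65.
At €62.00/mo: 24 payments (last €25.10); total interest €221.10.
Interest saved = €436.65 − €221.10 = €215.55.

€215.55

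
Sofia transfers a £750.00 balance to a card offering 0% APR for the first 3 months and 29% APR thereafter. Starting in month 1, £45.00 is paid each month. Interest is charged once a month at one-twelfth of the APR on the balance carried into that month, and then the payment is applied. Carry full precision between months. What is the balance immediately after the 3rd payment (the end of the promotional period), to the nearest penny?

£615.00

Promo months 1–3 at r₀ = 0%/12 = 0; months 4+ at r₁ = 29%/12 = 0.0241667.
After month 3 (no interest yet): B = £750.00 − 3·£45.00 = £615.00.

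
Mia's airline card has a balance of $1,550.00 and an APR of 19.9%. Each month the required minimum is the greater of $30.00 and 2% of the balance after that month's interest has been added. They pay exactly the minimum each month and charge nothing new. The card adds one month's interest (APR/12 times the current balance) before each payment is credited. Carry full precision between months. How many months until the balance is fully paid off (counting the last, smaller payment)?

Monthly rate r = 19.9%/12 = 1.65833% = 0.0165833.
While 2% of the post-interest balance exceeds $30.00, each month B ← (B·(1+r))·(1 − 0.02), i.e. B shrinks by the factor (1+r)·0.98 = 0.99625.
This holds for months 1–14. Entering month 15 the balance is $1,470.61; 2% of the post-interest balance is now below $30.00, so the flat $30.00 minimum applies from here.
From month 15 a fixed $30.00 at rate r clears $1,470.61 in 102 more payments. Total: 14 + 102 = 116 months.

116 months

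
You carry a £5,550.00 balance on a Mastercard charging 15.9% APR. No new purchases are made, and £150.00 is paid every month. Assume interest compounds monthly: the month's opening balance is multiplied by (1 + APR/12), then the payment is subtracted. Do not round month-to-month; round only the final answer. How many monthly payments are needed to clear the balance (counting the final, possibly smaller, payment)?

Monthly rate r = 15.9%/12 = 1.325% = 0.01325.
Recurrence: B ← B·(1+r) − £150.00.
Month 1: interest £73.54; balance after payment £5,473.54.
Month 2: interest £72.52; balance after payment £5,396.06.
Closed form: n = −ln(1 − rB₀/P)/ln(1+r) = −ln(0.50975)/ln(1.01325) ≈ 51.192, so the balance reaches zero during payment 52.

52 months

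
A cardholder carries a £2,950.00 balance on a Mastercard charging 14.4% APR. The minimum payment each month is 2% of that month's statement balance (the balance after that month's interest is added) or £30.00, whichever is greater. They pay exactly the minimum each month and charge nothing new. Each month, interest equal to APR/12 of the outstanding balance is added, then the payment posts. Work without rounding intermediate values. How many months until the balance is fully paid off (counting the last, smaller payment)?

159 months

Monthly rate r = 14.4%/12 = 1.2% = 0.012.
While 2% of the post-interest balance exceeds £30.00, each month B ← (B·(1+r))·(1 − 0.02), i.e. B shrinks by the factor (1+r)·0.98 = 0.99176.
This holds for months 1–84. Entering month 85 the balance is £1,472.23; 2% of the post-interest balance is now below £30.00, so the flat £30.00 minimum applies from here.
From month 85 a fixed £30.00 at rate r clears £1,472.23 in 75 more payments. Total: 84 + 75 = 159 months.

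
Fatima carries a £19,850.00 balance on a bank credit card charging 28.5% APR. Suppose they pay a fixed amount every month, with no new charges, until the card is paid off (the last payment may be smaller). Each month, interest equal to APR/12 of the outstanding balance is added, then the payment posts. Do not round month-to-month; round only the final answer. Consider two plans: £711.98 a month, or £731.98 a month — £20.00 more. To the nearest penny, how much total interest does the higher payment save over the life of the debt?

£703.57

Monthly rate r = 28.5%/12 = 2.375% = 0.02375.
At £711.98/mo: n = ⌈−ln(1 − rB₀/P)/ln(1+r)⌉ = 47 payments (last £166.03); total interest = total paid − £19,850.00 = £13,067.11.
At £731.98/mo: 45 payments (last £6.42); total interest £12,363.54.
Interest saved = £13,067.11 − £12,363.54 = £703.57.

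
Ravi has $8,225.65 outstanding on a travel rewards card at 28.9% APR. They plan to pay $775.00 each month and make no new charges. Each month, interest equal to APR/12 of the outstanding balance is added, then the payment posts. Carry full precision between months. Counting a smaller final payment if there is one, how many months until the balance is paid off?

13 payments

Monthly rate r = 28.9%/12 = 2.40833% = 0.0240833.
Recurrence: B ← B·(1+r) − $775.00.
Month 1: interest $198.10; balance after payment $7,648.75.
Month 2: interest $184.21; balance after payment $7,057.96.
Closed form: n = −ln(1 − rB₀/P)/ln(1+r) = −ln(0.74439)/ln(1.02408) ≈ 12.404, so the balance reaches zero during payment 13.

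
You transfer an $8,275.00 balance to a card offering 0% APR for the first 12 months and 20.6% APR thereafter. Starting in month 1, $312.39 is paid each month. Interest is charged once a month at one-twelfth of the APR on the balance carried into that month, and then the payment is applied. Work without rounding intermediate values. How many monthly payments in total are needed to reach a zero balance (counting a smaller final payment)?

Promo months 1–12 at r₀ = 0%/12 = 0; months 13+ at r₁ = 20.6%/12 = 0.0171667.
After month 12 (no interest yet): B = $8,275.00 − 12·$312.39 = $4,526.32.
Then at r₁ with $312.39/mo: n₂ = −ln(1 − r₁·B/P)/ln(1+r₁) ≈ 16.80 → 17 more payments.

29 months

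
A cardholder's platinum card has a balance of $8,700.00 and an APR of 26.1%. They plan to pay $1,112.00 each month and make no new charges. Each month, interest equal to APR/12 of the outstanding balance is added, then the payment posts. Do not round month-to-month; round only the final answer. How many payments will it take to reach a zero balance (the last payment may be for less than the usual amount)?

Monthly rate r = 26.1%/12 = 2.175% = 0.02175.
Recurrence: B ← B·(1+r) − $1,112.00.
Month 1: interest $189.23; balance after payment $7,777.23.
Month 2: interest $169.15; balance after payment $6,834.38.
Closed form: n = −ln(1 − rB₀/P)/ln(1+r) = −ln(0.82983)/ln(1.02175) ≈ 8.669, so the balance reaches zero during payment 9.

9 payments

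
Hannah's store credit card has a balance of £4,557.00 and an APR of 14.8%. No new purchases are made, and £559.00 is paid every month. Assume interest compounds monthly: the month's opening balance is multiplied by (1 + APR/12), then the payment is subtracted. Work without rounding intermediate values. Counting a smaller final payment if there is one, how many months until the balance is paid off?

Monthly rate r = 14.8%/12 = 1.23333% = 0.0123333.
Recurrence: B ← B·(1+r) − £559.00.
Month 1: interest £56.20; balance after payment £4,054.20.
Month 2: interest £50.00; balance after payment £3,545.20.
Closed form: n = −ln(1 − rB₀/P)/ln(1+r) = −ln(0.89946)/ln(1.01233) ≈ 8.644, so the balance reaches zero during payment 9.

9 payments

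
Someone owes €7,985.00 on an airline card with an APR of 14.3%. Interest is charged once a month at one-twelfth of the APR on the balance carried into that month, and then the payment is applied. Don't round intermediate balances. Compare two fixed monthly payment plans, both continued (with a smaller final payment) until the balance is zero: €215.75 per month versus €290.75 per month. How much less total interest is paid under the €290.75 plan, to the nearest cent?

€864.05

Monthly rate r = 14.3%/12 = 1.19167% = 0.0119167.
At €215.75/mo: n = ⌈−ln(1 − rB₀/P)/ln(1+r)⌉ = 50 payments (last €22.23); total interest = total paid − €7,985.00 = €2,608.98.
At €290.75/mo: 34 payments (last €135.18); total interest €1,744.93.
Interest saved = €2,608.98 − €1,744.93 = €864.05.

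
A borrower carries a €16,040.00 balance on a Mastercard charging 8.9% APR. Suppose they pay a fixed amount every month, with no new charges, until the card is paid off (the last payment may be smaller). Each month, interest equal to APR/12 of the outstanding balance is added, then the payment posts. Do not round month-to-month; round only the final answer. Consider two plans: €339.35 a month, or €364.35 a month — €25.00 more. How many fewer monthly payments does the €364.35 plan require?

5 fewer payments

Monthly rate r = 8.9%/12 = 0.741667% = 0.00741667.
At €339.35/mo: n = ⌈−ln(1 − rB₀/P)/ln(1+r)⌉ = 59 payments (last €141.25); total interest = total paid − €16,040.00 = €3,783.55.
At €364.35/mo: 54 payments (last €180.16); total interest €3,450.71.
Payments saved = 59 − 54 = 5.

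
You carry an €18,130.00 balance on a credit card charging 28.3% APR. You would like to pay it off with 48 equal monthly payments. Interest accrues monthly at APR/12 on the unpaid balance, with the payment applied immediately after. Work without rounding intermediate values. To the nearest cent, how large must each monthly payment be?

Monthly rate r = 28.3%/12 = 2.35833% = 0.0235833.
Level-payment amortization: P = B₀·r / (1 − (1+r)^(−n)) = 18130.00·0.0235833 / (1 − 1.02358^(−48)).
Denominator 1 − (1+r)^(−48) = 0.673347398.
P = 427.566 / 0.673347398 ≈ 634.99.

€634.99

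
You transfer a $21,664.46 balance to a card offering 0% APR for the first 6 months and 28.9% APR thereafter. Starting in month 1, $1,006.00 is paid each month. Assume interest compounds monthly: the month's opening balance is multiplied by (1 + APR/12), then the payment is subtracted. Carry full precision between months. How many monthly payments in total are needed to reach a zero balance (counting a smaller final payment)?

26 payments

Promo months 1–6 at r₀ = 0%/12 = 0; months 7+ at r₁ = 28.9%/12 = 0.0240833.
After month 6 (no interest yet): B = $21,664.46 − 6·$1,006.00 = $15,628.46.
Then at r₁ with $1,006.00/mo: n₂ = −ln(1 − r₁·B/P)/ln(1+r₁) ≈ 19.69 → 20 more payments.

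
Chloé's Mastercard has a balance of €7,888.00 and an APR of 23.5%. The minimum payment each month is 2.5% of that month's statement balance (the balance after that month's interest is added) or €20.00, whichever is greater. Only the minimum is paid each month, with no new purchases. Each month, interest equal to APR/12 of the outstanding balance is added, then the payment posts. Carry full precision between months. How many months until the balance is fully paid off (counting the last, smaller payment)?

465 months

Monthly rate r = 23.5%/12 = 1.95833% = 0.0195833.
While 2.5% of the post-interest balance exceeds €20.00, each month B ← (B·(1+r))·(1 − 0.025), i.e. B shrinks by the factor (1+r)·0.975 = 0.99409.
This holds for months 1–390. Entering month 391 the balance is €782.76; 2.5% of the post-interest balance is now below €20.00, so the flat €20.00 minimum applies from here.
From month 391 a fixed €20.00 at rate r clears €782.76 in 75 more payments. Total: 390 + 75 = 465 months.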